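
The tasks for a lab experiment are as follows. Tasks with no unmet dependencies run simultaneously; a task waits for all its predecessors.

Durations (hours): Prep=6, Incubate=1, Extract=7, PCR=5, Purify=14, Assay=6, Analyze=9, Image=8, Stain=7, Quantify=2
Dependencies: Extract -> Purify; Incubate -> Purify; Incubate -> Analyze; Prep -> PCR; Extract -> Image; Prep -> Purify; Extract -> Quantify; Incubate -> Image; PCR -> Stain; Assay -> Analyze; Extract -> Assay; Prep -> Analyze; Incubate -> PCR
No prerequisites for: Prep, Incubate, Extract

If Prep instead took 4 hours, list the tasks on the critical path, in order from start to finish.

Extract, Assay, Analyze

As given, the longest chain is Extract→Assay→Analyze = 7+6+9 = 22, so the finish is 22 hours.
Prep is off the critical path — its longest chain is 20 hours, giving 2 of slack.
The critical path is still Extract→Assay→Analyze; finish is now 22 hours.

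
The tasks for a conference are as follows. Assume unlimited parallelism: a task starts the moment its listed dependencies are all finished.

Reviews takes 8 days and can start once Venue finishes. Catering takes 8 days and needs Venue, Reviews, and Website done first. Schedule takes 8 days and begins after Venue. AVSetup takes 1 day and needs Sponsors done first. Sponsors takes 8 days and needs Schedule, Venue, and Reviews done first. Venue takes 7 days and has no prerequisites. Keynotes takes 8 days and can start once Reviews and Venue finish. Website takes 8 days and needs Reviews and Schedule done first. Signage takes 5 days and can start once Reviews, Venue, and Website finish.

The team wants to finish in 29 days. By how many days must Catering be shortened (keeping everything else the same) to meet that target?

2

Current finish: 31 days; target: 29.
Catering is on every critical path, so each day cut from Catering cuts the finish by one (this holds down to a finish of 28).
Need 31 − 29 = 2 days off Catering → Catering becomes 6 days, finish becomes 29.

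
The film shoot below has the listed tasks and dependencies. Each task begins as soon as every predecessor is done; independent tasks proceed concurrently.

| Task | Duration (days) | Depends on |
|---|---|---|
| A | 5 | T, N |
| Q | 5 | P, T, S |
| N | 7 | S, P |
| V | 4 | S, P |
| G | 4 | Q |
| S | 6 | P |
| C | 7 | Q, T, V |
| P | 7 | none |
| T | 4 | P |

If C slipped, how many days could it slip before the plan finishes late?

The longest chain is P→S→Q→C = 7+6+5+7 = 25; overall finish 25 days.
C finishes as early as 25 and must finish by 25.
Slack of C = 18 − 18 = 0 days.

0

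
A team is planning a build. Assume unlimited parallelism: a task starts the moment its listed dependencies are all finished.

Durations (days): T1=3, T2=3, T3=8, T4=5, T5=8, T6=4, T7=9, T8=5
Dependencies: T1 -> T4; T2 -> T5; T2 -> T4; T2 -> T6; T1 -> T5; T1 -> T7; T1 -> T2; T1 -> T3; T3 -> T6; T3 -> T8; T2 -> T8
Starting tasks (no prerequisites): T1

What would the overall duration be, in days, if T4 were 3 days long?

Baseline: T1→T3→T8 = 3+8+5 = 16 → 16 days.
T4 has 5 days of float (longest path through it is 11).
No other chain overtakes it, so the finish is 16 days.

16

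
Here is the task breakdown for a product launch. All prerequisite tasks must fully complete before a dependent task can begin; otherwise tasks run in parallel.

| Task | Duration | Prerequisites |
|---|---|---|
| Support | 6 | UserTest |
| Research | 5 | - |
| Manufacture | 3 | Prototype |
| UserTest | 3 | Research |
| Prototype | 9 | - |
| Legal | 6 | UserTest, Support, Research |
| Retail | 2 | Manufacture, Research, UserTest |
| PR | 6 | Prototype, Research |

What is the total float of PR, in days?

Critical path: Research→UserTest→Support→Legal = 5+3+6+6 = 20, so the finish is 20 days.
The longest chain containing PR totals 15 days.
Slack of PR = 14 − 9 = 5 days.

5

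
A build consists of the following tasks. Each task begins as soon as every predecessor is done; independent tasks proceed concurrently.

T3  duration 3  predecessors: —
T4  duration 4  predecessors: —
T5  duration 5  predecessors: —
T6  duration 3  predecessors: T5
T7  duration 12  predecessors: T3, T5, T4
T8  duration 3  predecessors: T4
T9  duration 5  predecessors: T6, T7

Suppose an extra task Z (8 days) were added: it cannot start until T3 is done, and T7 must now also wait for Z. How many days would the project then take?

28

Originally the project takes 22 days.
With Z inserted, T7 now waits for max(T3, T5, T4, Z).
New critical path: T3→Z→T7→T9 = 3+8+12+5 = 28 ⇒ 28 days.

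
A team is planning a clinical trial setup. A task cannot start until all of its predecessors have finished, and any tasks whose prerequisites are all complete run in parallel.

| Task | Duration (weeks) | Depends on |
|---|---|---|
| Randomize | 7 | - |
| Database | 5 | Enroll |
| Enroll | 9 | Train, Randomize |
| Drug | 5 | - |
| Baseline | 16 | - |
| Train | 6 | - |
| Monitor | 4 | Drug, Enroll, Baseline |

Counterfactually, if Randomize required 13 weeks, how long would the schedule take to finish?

27

Actual critical path: Randomize→Enroll→Database = 7+9+5 = 21 ⇒ 21 weeks.
Randomize is on the critical path; changing it to 13 makes that path 27 weeks.
That remains the longest chain; total 27 weeks.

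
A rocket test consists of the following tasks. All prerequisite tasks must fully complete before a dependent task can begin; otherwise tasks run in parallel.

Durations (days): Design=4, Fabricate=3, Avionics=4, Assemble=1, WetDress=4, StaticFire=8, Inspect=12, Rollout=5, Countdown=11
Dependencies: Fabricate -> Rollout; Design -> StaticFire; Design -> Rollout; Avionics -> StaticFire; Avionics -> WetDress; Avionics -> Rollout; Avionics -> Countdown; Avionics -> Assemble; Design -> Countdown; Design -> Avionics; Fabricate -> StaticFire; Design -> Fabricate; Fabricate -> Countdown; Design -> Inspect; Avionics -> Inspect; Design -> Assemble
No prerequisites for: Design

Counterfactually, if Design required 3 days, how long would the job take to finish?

Critical path before the change: Design→Avionics→Inspect = 4+4+12 = 20 giving 20 days.
Since Design is critical, the -1 change carries straight to that chain (now 19 days).
The critical path is still Design→Avionics→Inspect; finish is now 19 days.

19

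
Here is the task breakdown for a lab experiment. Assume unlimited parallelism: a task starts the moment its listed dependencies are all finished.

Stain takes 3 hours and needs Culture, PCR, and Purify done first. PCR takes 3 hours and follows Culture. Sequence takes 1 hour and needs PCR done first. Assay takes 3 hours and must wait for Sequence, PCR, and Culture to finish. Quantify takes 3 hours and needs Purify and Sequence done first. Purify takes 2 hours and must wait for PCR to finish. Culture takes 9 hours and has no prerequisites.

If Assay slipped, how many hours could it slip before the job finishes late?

The longest chain is Culture→PCR→Purify→Stain = 9+3+2+3 = 17; overall finish 17 hours.
The longest chain containing Assay totals 16 hours.
So Assay can slip 17 − 16 = 1 hour.

1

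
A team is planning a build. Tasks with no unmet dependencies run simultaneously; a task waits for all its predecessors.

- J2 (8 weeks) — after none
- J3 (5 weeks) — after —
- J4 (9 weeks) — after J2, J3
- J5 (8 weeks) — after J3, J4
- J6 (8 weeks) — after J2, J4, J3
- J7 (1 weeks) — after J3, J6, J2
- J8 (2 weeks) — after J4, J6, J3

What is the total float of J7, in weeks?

J2→J4→J6→J8 = 8+9+8+2 = 27 sets the makespan at 27 weeks.
Longest path through J7: 26 weeks (earliest finish 26, latest finish 27).
Slack of J7 = 26 − 25 = 1 week.

1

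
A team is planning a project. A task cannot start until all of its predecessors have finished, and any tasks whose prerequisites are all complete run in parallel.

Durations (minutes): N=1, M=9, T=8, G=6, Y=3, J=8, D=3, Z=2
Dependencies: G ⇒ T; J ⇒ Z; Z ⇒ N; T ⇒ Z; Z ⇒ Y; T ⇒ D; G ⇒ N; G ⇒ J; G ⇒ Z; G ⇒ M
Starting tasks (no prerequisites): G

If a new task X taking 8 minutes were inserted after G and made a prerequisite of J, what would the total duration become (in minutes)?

Originally the schedule takes 19 minutes.
With X inserted, J now waits for max(G, X).
New critical path: G→X→J→Z→Y = 6+8+8+2+3 = 27 ⇒ 27 minutes.

27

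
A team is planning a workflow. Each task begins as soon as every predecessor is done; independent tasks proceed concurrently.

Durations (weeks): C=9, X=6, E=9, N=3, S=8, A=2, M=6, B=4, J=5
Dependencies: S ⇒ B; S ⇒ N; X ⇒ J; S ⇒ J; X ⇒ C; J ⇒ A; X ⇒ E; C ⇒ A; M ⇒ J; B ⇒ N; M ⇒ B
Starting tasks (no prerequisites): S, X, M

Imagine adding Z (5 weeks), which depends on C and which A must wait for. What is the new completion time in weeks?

Originally the project takes 17 weeks.
With Z inserted, A now waits for max(C, J, Z).
New critical path: X→C→Z→A = 6+9+5+2 = 22 ⇒ 22 weeks.

22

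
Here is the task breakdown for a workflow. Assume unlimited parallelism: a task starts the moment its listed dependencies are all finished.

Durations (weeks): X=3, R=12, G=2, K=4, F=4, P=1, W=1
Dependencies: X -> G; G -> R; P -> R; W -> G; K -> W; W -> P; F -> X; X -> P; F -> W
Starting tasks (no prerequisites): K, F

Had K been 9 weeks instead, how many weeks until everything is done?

24

Actual critical path: F→X→G→R = 4+3+2+12 = 21 ⇒ 21 weeks.
K is off the critical path — its longest chain is 19 weeks, giving 2 of slack.
The binding chain switches to K→W→G→R = 9+1+2+12 = 24; finish 24 weeks.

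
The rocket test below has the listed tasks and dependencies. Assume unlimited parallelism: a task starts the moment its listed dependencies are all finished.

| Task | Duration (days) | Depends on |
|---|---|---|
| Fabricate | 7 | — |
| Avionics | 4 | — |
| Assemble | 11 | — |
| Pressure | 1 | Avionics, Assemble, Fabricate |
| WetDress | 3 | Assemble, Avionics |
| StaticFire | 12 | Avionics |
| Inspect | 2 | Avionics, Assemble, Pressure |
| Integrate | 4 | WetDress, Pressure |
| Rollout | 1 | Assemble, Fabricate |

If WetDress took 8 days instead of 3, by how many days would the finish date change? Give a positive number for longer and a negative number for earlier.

5

Critical path before the change: Assemble→WetDress→Integrate = 11+3+4 = 18 giving 18 days.
Since WetDress is critical, the +5 change carries straight to that chain (now 23 days).
The critical path is still Assemble→WetDress→Integrate; finish is now 23 days.
Change in finish: 23 − 18 = +5 days.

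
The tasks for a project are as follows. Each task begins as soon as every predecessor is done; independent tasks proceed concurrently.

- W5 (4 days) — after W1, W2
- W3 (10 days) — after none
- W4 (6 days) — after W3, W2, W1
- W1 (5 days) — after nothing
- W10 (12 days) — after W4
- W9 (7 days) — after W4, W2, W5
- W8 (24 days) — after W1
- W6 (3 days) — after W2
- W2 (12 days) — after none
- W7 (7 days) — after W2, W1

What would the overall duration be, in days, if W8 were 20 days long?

30

Critical path before the change: W2→W4→W10 = 12+6+12 = 30 giving 30 days.
W8 is off the critical path — its longest chain is 29 days, giving 1 of slack.
The critical path is still W2→W4→W10; finish is now 30 days.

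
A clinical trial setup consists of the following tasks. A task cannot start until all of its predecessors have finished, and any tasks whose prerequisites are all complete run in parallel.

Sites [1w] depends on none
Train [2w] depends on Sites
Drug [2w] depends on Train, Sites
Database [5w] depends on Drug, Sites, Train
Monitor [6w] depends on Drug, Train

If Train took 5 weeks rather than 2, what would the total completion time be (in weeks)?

Critical path before the change: Sites→Train→Drug→Monitor = 1+2+2+6 = 11 giving 11 weeks.
Since Train is critical, the +3 change carries straight to that chain (now 14 weeks).
The critical path is still Sites→Train→Drug→Monitor; finish is now 14 weeks.

14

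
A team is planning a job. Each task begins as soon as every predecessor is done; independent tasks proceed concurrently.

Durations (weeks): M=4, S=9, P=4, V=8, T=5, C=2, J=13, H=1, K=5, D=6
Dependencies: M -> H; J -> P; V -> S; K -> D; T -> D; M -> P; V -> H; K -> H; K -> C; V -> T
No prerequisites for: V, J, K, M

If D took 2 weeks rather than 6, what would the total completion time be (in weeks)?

17

Actual critical path: V→T→D = 8+5+6 = 19 ⇒ 19 weeks.
Since D is critical, the -4 change carries straight to that chain (now 15 weeks).
New critical path: V→S = 8+9 = 17 ⇒ 17 weeks.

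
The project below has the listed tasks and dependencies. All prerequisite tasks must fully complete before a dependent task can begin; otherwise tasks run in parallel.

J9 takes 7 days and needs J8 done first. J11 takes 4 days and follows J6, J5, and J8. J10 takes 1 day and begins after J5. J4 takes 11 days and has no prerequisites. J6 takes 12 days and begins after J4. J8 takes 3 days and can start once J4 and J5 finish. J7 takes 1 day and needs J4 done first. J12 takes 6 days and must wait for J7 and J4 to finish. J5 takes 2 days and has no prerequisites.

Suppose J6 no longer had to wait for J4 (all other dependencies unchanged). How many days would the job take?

Before: longest chain J4→J6→J11 = 11+12+4 = 27, finish 27.
Without J4→J6, J6's earliest start moves from 11 to 0.
New critical path: J4→J8→J9 = 11+3+7 = 21 ⇒ 21 days.

21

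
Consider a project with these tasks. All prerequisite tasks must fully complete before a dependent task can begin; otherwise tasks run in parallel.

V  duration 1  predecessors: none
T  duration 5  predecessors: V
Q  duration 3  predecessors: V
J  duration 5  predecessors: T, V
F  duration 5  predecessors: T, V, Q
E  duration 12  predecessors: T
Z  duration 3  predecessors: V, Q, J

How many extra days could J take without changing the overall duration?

4

V→T→E = 1+5+12 = 18 sets the makespan at 18 days.
The longest chain containing J totals 14 days.
Slack of J = 10 − 6 = 4 days.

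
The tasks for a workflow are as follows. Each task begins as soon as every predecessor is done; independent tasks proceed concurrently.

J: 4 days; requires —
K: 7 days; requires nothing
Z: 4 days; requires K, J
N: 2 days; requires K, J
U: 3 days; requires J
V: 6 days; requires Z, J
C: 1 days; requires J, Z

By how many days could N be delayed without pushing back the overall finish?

The longest chain is K→Z→V = 7+4+6 = 17; overall finish 17 days.
N finishes as early as 9 and must finish by 17.
Slack of N = 15 − 7 = 8 days.

8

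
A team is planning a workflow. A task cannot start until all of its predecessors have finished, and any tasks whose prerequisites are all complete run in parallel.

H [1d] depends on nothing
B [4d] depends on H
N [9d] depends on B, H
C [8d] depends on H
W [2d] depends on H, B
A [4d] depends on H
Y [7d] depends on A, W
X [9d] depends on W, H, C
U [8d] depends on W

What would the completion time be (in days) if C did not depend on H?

With the dependency in place, H→C→X = 1+8+9 = 18 sets the finish at 18 days.
Without H→C, C's earliest start moves from 1 to 0.
The longest chain is now C→X = 8+9 = 17, so the workflow takes 17 days.

17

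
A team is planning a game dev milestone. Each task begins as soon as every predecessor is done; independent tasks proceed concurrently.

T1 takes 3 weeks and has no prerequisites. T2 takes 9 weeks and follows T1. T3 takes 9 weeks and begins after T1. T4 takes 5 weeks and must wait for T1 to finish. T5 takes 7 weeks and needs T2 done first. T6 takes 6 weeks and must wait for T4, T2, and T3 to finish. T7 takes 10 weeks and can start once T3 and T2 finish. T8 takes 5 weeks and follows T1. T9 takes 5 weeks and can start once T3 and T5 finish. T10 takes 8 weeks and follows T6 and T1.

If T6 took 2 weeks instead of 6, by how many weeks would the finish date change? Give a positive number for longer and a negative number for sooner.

As given, the longest chain is T1→T2→T6→T10 = 3+9+6+8 = 26, so the finish is 26 weeks.
Since T6 is critical, the -4 change carries straight to that chain (now 22 weeks).
The binding chain switches to T1→T2→T5→T9 = 3+9+7+5 = 24; finish 24 weeks.
Change in finish: 24 − 26 = -2 weeks.

-2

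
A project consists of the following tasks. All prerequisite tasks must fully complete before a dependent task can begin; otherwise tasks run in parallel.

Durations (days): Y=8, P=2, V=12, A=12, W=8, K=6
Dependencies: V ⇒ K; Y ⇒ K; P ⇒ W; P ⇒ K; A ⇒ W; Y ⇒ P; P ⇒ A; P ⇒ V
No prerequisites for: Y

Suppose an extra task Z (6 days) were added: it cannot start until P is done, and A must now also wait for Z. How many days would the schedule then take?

36

Originally the schedule takes 30 days.
With Z inserted, A now waits for max(P, Z).
New critical path: Y→P→Z→A→W = 8+2+6+12+8 = 36 ⇒ 36 days.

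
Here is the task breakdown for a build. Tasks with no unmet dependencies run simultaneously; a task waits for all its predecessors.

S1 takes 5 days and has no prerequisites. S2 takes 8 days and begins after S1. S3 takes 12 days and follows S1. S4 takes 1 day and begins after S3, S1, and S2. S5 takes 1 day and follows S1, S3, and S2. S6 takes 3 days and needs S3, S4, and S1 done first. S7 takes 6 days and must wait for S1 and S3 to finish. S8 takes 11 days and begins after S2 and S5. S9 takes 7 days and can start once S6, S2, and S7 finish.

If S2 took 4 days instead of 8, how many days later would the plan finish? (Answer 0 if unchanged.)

The binding path is S1→S3→S7→S9 = 5+12+6+7 = 30; finish at 30 days.
The longest path through S2 is only 25 days, so S2 has float 5.
That remains the longest chain; total 30 days.
Change in finish: 30 − 30 = +0 days.

0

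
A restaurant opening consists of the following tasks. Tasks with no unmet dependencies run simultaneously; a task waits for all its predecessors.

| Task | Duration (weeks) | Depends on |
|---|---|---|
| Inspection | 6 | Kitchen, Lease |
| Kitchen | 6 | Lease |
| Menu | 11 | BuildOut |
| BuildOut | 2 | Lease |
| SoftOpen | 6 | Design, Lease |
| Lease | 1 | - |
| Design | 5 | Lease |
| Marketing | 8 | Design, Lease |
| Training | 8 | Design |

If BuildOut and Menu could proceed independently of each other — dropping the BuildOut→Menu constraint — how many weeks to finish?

14

Before: longest chain Lease→Design→Training = 1+5+8 = 14, finish 14.
Without BuildOut→Menu, Menu's earliest start moves from 3 to 0.
The longest chain is now Lease→Design→Training = 1+5+8 = 14, so the job takes 14 weeks.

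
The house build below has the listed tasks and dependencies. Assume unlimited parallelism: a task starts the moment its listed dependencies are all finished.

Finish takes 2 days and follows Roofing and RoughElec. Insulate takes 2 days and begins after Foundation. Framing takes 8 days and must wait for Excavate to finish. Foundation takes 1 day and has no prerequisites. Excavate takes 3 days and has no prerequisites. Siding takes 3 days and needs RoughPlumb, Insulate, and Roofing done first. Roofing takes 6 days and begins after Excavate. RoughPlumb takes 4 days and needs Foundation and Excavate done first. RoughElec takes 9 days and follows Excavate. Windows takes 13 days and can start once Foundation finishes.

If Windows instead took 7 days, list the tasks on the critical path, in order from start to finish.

Actual critical path: Foundation→Windows = 1+13 = 14 ⇒ 14 days.
Windows lies on that path, so at 7 days the path becomes 8 days.
The binding chain switches to Excavate→RoughElec→Finish = 3+9+2 = 14; finish 14 days.

Excavate, RoughElec, Finish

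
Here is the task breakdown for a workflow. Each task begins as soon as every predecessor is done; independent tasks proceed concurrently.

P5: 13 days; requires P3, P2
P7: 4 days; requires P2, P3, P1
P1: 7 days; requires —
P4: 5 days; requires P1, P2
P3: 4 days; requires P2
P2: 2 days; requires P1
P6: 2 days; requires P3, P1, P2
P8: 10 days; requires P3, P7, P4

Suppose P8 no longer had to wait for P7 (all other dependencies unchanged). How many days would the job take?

26

With the dependency in place, P1→P2→P3→P7→P8 = 7+2+4+4+10 = 27 sets the finish at 27 days.
Without P7→P8, P8's earliest start moves from 17 to 14.
After: P1→P2→P3→P5 = 7+2+4+13 = 26 → 26 days.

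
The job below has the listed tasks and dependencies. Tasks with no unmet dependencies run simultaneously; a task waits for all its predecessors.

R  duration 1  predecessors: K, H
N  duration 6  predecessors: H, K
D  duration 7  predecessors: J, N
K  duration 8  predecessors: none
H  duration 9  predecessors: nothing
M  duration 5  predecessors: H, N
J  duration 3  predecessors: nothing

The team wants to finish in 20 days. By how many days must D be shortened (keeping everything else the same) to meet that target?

Current finish: 22 days; target: 20.
D is on every critical path, so each day cut from D cuts the finish by one (this holds down to a finish of 20).
Need 22 − 20 = 2 days off D → D becomes 5 days, finish becomes 20.

2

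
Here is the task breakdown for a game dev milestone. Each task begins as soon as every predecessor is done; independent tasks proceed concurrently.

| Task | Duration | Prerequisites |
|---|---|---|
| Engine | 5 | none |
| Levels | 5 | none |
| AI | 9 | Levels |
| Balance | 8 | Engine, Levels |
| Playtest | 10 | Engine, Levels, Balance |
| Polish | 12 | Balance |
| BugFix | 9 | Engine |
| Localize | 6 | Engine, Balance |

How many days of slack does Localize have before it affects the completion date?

6

The longest chain is Engine→Balance→Polish = 5+8+12 = 25; overall finish 25 days.
Longest path through Localize: 19 days (earliest finish 19, latest finish 25).
Slack of Localize = 19 − 13 = 6 days.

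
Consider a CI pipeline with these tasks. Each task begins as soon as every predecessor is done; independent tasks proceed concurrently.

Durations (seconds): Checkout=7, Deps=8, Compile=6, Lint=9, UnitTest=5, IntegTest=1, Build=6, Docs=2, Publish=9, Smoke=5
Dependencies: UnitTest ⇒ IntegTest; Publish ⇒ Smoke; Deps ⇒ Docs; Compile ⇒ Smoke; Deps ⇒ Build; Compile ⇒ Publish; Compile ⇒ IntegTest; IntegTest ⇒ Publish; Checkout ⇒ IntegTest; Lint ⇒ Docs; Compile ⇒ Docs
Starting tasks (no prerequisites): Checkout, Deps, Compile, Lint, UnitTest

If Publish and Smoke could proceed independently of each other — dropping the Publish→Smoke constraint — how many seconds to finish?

17

Original critical path: Checkout→IntegTest→Publish→Smoke = 7+1+9+5 = 22 ⇒ 22 seconds.
Without Publish→Smoke, Smoke's earliest start moves from 17 to 6.
The longest chain is now Checkout→IntegTest→Publish = 7+1+9 = 17, so the project takes 17 seconds.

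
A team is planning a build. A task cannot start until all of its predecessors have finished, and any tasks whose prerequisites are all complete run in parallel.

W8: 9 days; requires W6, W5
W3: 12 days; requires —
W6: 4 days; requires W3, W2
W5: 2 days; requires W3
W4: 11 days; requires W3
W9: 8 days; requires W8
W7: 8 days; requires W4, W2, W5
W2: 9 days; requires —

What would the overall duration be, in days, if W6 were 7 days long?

Critical path before the change: W3→W6→W8→W9 = 12+4+9+8 = 33 giving 33 days.
W6 lies on that path, so at 7 days the path becomes 36 days.
No other chain overtakes it, so the finish is 36 days.

36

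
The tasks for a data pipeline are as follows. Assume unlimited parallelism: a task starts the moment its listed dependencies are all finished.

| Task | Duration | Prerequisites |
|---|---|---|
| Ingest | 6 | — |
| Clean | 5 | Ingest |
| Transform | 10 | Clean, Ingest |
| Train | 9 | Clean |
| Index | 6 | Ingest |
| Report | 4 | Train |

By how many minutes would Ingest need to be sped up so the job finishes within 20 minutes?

Current finish: 24 minutes; target: 20.
Ingest is on every critical path, so each minute cut from Ingest cuts the finish by one (this holds down to a finish of 19).
Need 24 − 20 = 4 minutes off Ingest → Ingest becomes 2 minutes, finish becomes 20.

4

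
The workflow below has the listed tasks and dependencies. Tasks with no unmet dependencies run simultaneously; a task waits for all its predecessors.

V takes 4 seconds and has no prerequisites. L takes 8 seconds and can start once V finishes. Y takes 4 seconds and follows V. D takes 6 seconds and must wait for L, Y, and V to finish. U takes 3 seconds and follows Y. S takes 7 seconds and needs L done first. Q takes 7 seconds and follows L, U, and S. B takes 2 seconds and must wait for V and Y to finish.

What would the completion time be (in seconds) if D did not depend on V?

Before: longest chain V→L→S→Q = 4+8+7+7 = 26, finish 26.
Dropping V→D doesn't change D's earliest start (12); another predecessor still binds.
The longest chain is now V→L→S→Q = 4+8+7+7 = 26, so the job takes 26 seconds.

26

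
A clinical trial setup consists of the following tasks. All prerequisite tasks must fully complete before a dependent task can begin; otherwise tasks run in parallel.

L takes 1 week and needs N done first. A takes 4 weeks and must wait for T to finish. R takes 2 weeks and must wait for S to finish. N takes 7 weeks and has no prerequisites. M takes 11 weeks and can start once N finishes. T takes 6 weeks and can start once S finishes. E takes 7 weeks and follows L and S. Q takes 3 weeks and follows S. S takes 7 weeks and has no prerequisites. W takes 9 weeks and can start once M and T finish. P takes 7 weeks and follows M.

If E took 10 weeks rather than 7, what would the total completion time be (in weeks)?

27

Baseline: N→M→W = 7+11+9 = 27 → 27 weeks.
The longest path through E is only 15 weeks, so E has float 12.
That remains the longest chain; total 27 weeks.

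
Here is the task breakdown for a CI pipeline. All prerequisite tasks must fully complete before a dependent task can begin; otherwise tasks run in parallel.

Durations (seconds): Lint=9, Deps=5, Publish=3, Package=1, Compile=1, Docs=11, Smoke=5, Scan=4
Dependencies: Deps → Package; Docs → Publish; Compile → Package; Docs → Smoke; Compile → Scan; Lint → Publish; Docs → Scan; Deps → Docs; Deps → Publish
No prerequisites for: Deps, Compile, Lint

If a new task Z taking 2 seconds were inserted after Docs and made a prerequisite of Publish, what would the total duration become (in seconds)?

Originally the CI pipeline takes 21 seconds.
With Z inserted, Publish now waits for max(Lint, Deps, Docs, Z).
New critical path: Deps→Docs→Z→Publish = 5+11+2+3 = 21 ⇒ 21 seconds.

21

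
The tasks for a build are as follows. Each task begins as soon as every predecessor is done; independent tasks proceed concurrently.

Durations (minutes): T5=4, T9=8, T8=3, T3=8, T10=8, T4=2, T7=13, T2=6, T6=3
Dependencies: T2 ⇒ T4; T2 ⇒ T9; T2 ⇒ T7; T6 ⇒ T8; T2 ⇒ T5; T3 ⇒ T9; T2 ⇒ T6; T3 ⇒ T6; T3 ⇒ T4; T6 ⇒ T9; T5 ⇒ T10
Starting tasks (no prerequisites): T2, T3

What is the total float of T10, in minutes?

1

Critical path: T2→T7 = 6+13 = 19, so the finish is 19 minutes.
Longest path through T10: 18 minutes (earliest finish 18, latest finish 19).
Float = 19 − 18 = 1.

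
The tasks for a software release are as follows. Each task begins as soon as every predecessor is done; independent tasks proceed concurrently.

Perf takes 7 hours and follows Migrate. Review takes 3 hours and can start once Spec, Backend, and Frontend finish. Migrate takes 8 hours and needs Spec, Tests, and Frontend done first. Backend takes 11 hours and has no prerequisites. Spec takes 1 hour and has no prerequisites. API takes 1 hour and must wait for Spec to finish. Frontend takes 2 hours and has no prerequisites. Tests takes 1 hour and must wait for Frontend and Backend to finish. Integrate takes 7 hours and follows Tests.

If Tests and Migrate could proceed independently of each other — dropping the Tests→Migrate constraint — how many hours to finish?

19

Before: longest chain Backend→Tests→Migrate→Perf = 11+1+8+7 = 27, finish 27.
Without Tests→Migrate, Migrate's earliest start moves from 12 to 2.
After: Backend→Tests→Integrate = 11+1+7 = 19 → 19 hours.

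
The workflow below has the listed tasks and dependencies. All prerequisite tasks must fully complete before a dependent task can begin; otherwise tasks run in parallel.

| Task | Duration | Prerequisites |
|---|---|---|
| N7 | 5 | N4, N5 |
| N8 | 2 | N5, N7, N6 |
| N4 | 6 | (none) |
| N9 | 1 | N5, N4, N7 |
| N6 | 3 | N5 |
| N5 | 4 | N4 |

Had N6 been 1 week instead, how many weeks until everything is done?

As given, the longest chain is N4→N5→N7→N8 = 6+4+5+2 = 17, so the finish is 17 weeks.
N6 is off the critical path — its longest chain is 15 weeks, giving 2 of slack.
No other chain overtakes it, so the finish is 17 weeks.

17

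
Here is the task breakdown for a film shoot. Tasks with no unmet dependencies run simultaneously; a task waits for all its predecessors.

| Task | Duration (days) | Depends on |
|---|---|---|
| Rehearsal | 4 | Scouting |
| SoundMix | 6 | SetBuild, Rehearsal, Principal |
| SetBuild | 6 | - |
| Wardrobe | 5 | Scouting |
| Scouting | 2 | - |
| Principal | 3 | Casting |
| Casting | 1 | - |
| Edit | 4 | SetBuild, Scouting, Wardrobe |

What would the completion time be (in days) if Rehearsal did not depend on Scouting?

With the dependency in place, Scouting→Rehearsal→SoundMix = 2+4+6 = 12 sets the finish at 12 days.
Without Scouting→Rehearsal, Rehearsal's earliest start moves from 2 to 0.
After: SetBuild→SoundMix = 6+6 = 12 → 12 days.

12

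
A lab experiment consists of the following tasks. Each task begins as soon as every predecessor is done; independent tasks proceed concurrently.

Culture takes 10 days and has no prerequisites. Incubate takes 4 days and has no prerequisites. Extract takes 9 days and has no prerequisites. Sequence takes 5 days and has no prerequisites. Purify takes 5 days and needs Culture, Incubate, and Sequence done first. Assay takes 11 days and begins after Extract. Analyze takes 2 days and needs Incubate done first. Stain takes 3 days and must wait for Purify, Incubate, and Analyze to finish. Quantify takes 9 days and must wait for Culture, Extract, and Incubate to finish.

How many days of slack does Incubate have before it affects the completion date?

7

Critical path: Extract→Assay = 9+11 = 20, so the finish is 20 days.
The longest chain containing Incubate totals 13 days.
Float = 20 − 13 = 7.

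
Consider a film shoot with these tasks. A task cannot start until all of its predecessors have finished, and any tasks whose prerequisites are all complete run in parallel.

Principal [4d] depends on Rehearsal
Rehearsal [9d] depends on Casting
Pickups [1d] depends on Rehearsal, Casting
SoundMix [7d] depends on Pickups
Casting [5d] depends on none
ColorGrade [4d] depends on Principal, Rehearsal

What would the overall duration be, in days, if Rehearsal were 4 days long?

17

As given, the longest chain is Casting→Rehearsal→Principal→ColorGrade = 5+9+4+4 = 22, so the finish is 22 days.
Rehearsal lies on that path, so at 4 days the path becomes 17 days.
No other chain overtakes it, so the finish is 17 days.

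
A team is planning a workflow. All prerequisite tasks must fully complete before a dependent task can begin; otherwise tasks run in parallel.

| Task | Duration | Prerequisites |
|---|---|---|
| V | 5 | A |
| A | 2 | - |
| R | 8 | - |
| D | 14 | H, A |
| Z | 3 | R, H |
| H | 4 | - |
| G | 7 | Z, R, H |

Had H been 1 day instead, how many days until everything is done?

18

As given, the longest chain is H→D = 4+14 = 18, so the finish is 18 days.
H is on the critical path; changing it to 1 makes that path 15 days.
The binding chain switches to R→Z→G = 8+3+7 = 18; finish 18 days.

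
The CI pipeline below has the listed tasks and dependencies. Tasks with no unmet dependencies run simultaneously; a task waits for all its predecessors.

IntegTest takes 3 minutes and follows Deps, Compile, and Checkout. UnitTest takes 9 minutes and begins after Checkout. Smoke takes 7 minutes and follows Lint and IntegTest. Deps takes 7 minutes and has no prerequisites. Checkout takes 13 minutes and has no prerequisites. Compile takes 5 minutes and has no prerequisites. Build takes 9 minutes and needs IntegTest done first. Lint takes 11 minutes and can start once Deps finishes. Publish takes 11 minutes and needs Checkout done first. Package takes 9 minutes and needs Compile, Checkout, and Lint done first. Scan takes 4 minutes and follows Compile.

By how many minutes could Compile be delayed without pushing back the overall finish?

The longest chain is Deps→Lint→Package = 7+11+9 = 27; overall finish 27 minutes.
Longest path through Compile: 17 minutes (earliest finish 5, latest finish 15).
Float = 27 − 17 = 10.

10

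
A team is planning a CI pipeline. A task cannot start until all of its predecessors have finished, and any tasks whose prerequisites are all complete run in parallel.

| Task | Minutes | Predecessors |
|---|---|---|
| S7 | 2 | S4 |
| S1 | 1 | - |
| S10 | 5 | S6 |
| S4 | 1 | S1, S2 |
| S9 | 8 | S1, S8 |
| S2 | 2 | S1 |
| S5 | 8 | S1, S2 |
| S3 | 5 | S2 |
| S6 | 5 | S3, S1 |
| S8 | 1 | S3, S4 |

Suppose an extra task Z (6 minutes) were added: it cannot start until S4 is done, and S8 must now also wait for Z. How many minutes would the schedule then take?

Originally the schedule takes 18 minutes.
With Z inserted, S8 now waits for max(S3, S4, Z).
New critical path: S1→S2→S4→Z→S8→S9 = 1+2+1+6+1+8 = 19 ⇒ 19 minutes.

19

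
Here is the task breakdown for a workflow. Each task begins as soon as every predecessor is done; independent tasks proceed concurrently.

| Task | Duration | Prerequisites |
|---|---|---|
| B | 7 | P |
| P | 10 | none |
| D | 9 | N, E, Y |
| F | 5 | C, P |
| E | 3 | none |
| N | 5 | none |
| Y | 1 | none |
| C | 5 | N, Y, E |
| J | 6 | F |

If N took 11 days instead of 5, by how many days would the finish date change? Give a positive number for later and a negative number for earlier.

6

Critical path before the change: N→C→F→J = 5+5+5+6 = 21 giving 21 days.
Since N is critical, the +6 change carries straight to that chain (now 27 days).
That remains the longest chain; total 27 days.
Change in finish: 27 − 21 = +6 days.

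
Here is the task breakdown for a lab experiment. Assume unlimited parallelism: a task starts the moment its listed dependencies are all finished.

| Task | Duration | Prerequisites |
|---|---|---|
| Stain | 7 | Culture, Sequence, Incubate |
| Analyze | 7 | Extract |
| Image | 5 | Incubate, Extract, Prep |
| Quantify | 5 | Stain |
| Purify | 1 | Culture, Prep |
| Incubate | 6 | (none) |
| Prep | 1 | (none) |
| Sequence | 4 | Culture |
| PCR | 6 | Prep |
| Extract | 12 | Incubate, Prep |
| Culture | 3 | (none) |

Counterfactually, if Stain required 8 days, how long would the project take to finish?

Actual critical path: Incubate→Extract→Analyze = 6+12+7 = 25 ⇒ 25 days.
The longest path through Stain is only 19 days, so Stain has float 6.
No other chain overtakes it, so the finish is 25 days.

25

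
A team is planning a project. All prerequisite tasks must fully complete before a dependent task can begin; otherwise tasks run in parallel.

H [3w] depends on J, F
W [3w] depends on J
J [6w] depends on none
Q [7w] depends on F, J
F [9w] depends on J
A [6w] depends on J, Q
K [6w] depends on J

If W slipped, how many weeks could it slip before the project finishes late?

The longest chain is J→F→Q→A = 6+9+7+6 = 28; overall finish 28 weeks.
W finishes as early as 9 and must finish by 28.
Slack of W = 25 − 6 = 19 weeks.

19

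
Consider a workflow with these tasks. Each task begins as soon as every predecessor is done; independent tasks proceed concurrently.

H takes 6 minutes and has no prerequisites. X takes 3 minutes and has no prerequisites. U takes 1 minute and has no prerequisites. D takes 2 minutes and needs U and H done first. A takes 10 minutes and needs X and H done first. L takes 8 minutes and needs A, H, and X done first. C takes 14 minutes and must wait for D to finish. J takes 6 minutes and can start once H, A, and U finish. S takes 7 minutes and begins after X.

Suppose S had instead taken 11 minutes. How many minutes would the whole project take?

24

The binding path is H→A→L = 6+10+8 = 24; finish at 24 minutes.
S has 14 minutes of float (longest path through it is 10).
No other chain overtakes it, so the finish is 24 minutes.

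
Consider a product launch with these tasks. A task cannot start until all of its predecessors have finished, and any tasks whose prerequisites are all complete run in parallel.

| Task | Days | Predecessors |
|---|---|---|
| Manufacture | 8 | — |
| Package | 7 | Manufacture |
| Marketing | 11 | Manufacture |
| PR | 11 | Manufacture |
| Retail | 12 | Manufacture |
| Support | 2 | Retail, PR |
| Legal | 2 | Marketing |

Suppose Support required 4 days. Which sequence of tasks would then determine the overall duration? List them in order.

Manufacture, Retail, Support

Critical path before the change: Manufacture→Retail→Support = 8+12+2 = 22 giving 22 days.
Since Support is critical, the +2 change carries straight to that chain (now 24 days).
The critical path is still Manufacture→Retail→Support; finish is now 24 days.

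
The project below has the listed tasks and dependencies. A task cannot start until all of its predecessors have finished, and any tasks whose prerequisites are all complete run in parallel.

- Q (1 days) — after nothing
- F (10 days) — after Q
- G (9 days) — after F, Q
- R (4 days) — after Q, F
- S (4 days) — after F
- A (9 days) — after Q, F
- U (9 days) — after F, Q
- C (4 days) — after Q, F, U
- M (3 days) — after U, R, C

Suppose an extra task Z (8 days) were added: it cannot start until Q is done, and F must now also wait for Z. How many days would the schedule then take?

35

Originally the schedule takes 27 days.
With Z inserted, F now waits for max(Q, Z).
New critical path: Q→Z→F→U→C→M = 1+8+10+9+4+3 = 35 ⇒ 35 days.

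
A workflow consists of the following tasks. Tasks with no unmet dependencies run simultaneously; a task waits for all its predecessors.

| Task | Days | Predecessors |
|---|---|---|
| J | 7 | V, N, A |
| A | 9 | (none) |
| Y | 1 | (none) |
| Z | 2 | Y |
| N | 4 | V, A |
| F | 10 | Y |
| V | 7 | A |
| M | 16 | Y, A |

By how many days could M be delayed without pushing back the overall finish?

The longest chain is A→V→N→J = 9+7+4+7 = 27; overall finish 27 days.
The longest chain containing M totals 25 days.
Slack of M = 11 − 9 = 2 days.

2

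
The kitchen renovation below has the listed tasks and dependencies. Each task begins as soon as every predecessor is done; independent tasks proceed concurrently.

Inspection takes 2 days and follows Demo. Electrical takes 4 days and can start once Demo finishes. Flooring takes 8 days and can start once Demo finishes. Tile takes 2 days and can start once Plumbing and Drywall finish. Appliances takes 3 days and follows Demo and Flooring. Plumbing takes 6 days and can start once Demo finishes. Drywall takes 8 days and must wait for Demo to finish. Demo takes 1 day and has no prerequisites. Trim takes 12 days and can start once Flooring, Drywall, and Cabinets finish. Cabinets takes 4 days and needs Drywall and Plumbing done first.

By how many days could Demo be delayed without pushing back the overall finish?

The longest chain is Demo→Drywall→Cabinets→Trim = 1+8+4+12 = 25; overall finish 25 days.
The longest chain containing Demo totals 25 days.
So Demo can slip 1 − 1 = 0 days.

0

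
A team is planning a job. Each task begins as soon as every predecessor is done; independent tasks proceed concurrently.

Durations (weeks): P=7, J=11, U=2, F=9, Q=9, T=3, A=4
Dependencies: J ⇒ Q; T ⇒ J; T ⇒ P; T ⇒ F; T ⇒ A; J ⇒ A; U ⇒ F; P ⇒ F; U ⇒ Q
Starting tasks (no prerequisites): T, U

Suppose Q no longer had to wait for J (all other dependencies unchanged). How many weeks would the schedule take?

Original critical path: T→J→Q = 3+11+9 = 23 ⇒ 23 weeks.
Without J→Q, Q's earliest start moves from 14 to 2.
The longest chain is now T→P→F = 3+7+9 = 19, so the schedule takes 19 weeks.

19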